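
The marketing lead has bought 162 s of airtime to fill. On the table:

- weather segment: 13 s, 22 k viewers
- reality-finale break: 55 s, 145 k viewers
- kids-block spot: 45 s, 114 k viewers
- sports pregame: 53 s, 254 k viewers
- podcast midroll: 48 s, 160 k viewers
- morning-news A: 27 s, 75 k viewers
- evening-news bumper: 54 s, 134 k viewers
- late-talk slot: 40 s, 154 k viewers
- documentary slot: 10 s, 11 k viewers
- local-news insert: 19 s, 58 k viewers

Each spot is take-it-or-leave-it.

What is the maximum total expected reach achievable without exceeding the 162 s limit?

Density check — sports pregame 4.79, late-talk slot 3.85, podcast midroll 3.33, local-news insert 3.05 are the best per s.
Sports pregame + podcast midroll + late-talk slot + local-news insert uses 160 of the 162 s and totals 626.

626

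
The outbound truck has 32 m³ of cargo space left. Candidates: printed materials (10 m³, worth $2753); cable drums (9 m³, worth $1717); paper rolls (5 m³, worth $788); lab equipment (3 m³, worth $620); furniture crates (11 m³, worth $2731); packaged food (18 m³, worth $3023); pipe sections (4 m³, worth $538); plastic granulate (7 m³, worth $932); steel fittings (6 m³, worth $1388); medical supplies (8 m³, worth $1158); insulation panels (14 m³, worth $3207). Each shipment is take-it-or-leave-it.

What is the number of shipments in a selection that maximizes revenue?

4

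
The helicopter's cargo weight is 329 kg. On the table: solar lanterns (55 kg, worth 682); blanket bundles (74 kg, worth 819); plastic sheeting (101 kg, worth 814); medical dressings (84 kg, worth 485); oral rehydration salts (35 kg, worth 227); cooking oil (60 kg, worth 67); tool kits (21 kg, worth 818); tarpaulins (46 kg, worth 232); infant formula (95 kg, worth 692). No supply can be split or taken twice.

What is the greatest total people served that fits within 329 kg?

3496

Greedy by ratio would take solar lanterns + blanket bundles + plastic sheeting + oral rehydration salts + tool kits: 286 kg used, total 3360.
The 136 kg tied up in plastic sheeting and oral rehydration salts is better spent on medical dressings + infant formula — total rises to 3496 (329 kg).
Next best is solar lanterns + blanket bundles + oral rehydration salts + tool kits + tarpaulins + infant formula at 3470 (326 kg) — short by 26.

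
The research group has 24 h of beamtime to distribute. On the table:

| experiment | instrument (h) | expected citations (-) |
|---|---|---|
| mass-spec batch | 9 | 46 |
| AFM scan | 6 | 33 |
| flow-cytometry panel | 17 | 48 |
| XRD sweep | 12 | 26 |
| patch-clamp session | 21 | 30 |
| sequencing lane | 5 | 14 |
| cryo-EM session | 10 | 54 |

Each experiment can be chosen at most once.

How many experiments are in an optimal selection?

The maximum expected citations within 24 h is 114.
mass-spec batch + sequencing lane + cryo-EM session hits 114 at 24 h.
Any selection reaching 114 contains exactly 3 experiments.

3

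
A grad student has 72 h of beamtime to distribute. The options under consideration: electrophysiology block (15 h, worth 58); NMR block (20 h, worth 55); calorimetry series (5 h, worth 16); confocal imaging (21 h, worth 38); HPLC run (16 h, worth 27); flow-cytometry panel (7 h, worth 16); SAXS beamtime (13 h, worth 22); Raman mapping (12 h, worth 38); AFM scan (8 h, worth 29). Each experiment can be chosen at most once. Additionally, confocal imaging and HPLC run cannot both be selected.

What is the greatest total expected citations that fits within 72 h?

212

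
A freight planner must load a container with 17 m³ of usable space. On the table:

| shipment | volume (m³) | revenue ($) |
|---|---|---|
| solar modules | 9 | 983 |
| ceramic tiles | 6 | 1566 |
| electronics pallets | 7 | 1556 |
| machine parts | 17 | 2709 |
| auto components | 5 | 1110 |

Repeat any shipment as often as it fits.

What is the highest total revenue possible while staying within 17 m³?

Ranking by ratio (revenue/m³): ceramic tiles 261.00, electronics pallets 222.29, auto components 222.00, machine parts 159.35.
2×ceramic tiles + auto components uses 17 of the 17 m³ and totals 4242.

4242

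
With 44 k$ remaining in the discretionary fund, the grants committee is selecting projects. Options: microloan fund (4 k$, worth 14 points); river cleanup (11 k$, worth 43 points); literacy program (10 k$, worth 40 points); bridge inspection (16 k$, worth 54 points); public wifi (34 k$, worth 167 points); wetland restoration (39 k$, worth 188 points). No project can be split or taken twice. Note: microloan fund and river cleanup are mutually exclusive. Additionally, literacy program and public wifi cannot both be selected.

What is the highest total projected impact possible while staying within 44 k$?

202

Microloan fund + wetland restoration uses 43 of the 44 k$ and totals 202.
Next best is wetland restoration at 188 (39 k$) — short by 14.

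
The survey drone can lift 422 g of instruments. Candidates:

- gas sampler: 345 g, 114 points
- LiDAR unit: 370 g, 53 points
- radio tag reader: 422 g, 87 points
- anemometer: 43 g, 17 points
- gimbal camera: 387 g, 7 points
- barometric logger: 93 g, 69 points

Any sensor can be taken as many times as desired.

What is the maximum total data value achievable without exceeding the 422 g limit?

Density check — barometric logger 0.74, anemometer 0.40, gas sampler 0.33 are the best per g.
Anemometer + 4×barometric logger uses 415 of the 422 g and totals 293.
No other feasible combination exceeds 293.

293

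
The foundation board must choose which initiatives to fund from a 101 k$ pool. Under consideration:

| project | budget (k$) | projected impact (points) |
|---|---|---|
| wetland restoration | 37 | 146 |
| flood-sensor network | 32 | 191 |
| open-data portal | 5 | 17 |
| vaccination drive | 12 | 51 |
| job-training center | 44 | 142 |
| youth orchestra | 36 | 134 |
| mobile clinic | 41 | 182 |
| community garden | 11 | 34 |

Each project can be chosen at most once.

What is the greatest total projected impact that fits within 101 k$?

475

Ranking by ratio (projected impact/k$): flood-sensor network 5.97, mobile clinic 4.44, vaccination drive 4.25, wetland restoration 3.95.
Flood-sensor network + open-data portal + vaccination drive + mobile clinic + community garden uses 101 of the 101 k$ and totals 475.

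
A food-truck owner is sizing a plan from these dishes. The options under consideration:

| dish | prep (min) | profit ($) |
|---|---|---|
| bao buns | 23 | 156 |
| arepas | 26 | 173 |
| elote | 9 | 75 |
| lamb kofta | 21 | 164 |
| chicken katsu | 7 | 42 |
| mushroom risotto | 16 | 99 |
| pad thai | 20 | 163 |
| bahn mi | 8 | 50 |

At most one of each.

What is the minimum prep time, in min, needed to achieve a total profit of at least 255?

35

Need the lightest bundle worth ≥ 255.
Taking chicken katsu + pad thai + bahn mi gives 255 (≥ 255) for 35 min.
Any bundle with less than 35 min falls short of 255.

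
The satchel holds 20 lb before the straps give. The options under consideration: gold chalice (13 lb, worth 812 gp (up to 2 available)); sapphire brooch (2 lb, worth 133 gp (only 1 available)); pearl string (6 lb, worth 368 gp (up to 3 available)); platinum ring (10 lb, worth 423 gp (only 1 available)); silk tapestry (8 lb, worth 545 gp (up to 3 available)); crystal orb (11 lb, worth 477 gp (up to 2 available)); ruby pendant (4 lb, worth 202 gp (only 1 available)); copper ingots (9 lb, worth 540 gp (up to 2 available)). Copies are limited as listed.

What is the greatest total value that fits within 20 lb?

A density-first pass picks sapphire brooch + 2×silk tapestry — 1223 at 18 lb.
Replace sapphire brooch with ruby pendant: the trade gains 69 net, giving 1292 at 20 lb.
No other feasible combination exceeds 1292.

1292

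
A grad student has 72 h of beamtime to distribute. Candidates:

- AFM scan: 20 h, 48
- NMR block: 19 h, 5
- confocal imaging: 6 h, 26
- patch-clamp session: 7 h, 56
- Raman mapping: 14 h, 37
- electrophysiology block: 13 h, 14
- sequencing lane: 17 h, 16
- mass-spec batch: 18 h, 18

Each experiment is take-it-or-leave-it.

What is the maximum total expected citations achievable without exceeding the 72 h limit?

185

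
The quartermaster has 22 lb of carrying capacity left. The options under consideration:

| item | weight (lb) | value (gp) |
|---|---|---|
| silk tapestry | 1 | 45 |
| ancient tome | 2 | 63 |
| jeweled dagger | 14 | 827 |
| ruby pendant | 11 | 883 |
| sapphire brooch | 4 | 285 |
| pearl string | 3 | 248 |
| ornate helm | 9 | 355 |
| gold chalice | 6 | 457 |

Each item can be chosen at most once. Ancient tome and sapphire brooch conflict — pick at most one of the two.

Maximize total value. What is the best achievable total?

1670

Density check — pearl string 82.67, ruby pendant 80.27, gold chalice 76.17 are the best per lb.
Filling by ratio: silk tapestry + ruby pendant + pearl string + gold chalice for 1633, with 1 lb left unused.
The 3 lb tied up in pearl string is better spent on sapphire brooch — total rises to 1670 (22 lb).
An exhaustive check of the 256 subsets confirms 1670.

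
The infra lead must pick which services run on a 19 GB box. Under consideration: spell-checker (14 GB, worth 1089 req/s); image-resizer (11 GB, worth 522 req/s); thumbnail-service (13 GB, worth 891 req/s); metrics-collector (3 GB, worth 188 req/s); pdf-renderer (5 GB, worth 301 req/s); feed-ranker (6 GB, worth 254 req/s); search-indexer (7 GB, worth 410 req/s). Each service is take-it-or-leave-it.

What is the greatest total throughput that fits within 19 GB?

Density check — spell-checker 77.79, thumbnail-service 68.54, metrics-collector 62.67, pdf-renderer 60.20 are the best per GB.
The ratio heuristic lands on spell-checker + metrics-collector (1277) but leaves 2 GB idle.
Dropping metrics-collector frees 3 GB; slotting in pdf-renderer (5 GB) lifts the total to 1390 at 19 GB.
Nothing else within 19 GB beats 1390.

1390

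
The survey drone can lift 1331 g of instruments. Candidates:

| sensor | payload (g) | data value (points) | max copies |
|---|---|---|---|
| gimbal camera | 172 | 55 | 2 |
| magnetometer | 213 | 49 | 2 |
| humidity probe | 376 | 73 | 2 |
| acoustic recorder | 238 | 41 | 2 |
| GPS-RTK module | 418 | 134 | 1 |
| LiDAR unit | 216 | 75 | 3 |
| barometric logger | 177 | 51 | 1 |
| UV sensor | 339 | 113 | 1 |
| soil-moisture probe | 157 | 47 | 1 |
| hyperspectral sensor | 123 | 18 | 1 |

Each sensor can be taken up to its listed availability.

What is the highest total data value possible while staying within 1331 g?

2×gimbal camera + 3×LiDAR unit + UV sensor uses 1331 of the 1331 g and totals 448.
Nothing else within 1331 g beats 448.

448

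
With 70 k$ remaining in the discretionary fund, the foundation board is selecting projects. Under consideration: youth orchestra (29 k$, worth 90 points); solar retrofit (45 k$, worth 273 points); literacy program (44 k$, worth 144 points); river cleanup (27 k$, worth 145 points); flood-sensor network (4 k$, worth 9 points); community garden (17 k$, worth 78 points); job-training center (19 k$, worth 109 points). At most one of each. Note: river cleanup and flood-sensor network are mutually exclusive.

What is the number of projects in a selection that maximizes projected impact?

3

Optimal total is 391.
For example solar retrofit + flood-sensor network + job-training center achieves it, using 68 k$.
All optima have 3 projects.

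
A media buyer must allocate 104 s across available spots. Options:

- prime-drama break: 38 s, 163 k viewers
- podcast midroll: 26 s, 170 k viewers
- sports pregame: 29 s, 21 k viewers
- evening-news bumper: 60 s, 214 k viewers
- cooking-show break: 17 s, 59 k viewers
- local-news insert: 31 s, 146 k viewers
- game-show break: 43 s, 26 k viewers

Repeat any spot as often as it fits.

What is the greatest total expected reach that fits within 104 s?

680

Best packing: 4×podcast midroll — 104 s, 680 total.
Every other selection either busts 104 s or fails to beat 680.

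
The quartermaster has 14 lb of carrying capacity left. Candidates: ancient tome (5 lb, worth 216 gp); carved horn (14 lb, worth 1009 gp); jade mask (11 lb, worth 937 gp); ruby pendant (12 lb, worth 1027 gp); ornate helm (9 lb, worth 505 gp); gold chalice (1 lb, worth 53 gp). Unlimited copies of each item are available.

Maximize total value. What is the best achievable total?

1133

By value per lb: ruby pendant 85.58, jade mask 85.18, carved horn 72.07, ornate helm 56.11 lead.
Ruby pendant + 2×gold chalice uses 14 of the 14 lb and totals 1133.
Nothing else within 14 lb beats 1133.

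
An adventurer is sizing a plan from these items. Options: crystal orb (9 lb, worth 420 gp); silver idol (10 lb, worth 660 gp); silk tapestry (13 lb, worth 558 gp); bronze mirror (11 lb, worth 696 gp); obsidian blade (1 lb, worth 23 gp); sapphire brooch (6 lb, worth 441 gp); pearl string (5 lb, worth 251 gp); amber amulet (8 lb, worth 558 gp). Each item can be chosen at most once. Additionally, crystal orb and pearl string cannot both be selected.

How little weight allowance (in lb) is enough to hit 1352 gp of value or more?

Need the lightest bundle worth ≥ 1352.
Taking silver idol + bronze mirror gives 1356 (≥ 1352) for 21 lb.
Below 21 lb the best achievable stays under 1352.

21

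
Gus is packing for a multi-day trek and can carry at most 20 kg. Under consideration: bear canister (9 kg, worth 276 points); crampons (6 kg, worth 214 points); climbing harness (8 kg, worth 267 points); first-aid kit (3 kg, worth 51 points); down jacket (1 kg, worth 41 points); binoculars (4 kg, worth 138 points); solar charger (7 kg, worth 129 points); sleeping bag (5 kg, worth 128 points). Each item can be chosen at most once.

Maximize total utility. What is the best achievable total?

669

The ratio heuristic lands on crampons + climbing harness + down jacket + binoculars (660) but leaves 1 kg idle.
Replace climbing harness with bear canister: the trade gains 9 net, giving 669 at 20 kg.
That's the maximum — no swap from here does better than 669.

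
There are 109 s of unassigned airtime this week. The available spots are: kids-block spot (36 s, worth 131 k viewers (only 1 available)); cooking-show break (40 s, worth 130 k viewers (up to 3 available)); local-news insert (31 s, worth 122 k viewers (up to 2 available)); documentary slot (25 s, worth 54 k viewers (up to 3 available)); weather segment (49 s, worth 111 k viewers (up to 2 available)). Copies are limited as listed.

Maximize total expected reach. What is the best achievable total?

The ratio heuristic lands on kids-block spot + 2×local-news insert (375) but leaves 11 s idle.
Replace local-news insert with cooking-show break: the trade gains 8 net, giving 383 at 107 s.
The spare 2 s is too small for any remaining spot, and no exchange beats 383.

383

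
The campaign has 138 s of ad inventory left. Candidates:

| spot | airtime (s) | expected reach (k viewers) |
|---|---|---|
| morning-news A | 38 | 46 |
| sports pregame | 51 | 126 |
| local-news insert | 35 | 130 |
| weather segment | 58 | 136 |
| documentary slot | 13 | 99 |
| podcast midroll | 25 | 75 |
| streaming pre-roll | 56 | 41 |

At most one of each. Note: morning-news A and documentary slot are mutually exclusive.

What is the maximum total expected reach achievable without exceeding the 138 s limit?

Density check — documentary slot 7.62, local-news insert 3.71, podcast midroll 3.00, sports pregame 2.47 are the best per s.
Greedy by ratio would take sports pregame + local-news insert + documentary slot + podcast midroll: 124 s used, total 430.
Replace sports pregame with weather segment: the trade gains 10 net, giving 440 at 131 s.
An exhaustive check of the 128 subsets confirms 440.

440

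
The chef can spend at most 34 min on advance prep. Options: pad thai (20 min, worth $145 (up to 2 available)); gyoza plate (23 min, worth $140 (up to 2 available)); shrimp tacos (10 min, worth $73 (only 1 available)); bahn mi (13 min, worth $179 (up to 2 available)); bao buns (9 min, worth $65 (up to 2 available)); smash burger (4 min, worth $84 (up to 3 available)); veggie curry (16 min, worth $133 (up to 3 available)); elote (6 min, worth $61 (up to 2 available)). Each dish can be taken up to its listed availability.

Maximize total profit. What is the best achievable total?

526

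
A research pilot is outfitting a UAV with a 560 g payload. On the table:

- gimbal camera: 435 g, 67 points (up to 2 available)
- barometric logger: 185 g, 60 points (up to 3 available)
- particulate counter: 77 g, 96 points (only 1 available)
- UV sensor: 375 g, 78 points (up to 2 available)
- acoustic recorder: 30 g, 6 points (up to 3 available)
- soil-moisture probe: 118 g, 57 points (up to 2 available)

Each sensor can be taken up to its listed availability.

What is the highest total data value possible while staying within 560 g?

282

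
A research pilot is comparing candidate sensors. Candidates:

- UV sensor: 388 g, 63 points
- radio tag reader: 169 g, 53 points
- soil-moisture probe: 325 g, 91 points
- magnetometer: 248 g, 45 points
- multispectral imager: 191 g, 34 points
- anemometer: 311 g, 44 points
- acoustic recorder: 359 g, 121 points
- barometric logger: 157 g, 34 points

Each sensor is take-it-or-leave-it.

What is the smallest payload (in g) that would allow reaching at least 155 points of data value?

Look for the lowest-payload combination reaching 155.
acoustic recorder + barometric logger reaches 155 using 516 g.
Below 516 g the best achievable stays under 155.

516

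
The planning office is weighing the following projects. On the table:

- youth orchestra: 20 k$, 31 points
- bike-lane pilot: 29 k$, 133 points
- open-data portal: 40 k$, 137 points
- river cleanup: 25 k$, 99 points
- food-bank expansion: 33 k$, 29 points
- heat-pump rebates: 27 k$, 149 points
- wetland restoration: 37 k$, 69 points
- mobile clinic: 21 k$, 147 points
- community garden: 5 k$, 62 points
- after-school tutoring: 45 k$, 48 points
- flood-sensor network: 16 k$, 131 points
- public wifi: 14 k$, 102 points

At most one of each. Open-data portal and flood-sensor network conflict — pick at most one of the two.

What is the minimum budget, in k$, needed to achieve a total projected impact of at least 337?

Look for the lowest-budget combination reaching 337.
mobile clinic + community garden + flood-sensor network: 340 projected impact at 42 k$.
Any bundle with less than 42 k$ falls short of 337.

42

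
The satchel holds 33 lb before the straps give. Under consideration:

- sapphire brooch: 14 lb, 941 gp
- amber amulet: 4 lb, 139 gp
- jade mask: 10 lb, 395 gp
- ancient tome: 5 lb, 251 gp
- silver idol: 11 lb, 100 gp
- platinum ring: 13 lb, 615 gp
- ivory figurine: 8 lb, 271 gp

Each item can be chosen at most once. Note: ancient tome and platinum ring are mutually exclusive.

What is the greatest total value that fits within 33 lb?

Density check — sapphire brooch 67.21, ancient tome 50.20, platinum ring 47.31, jade mask 39.50 are the best per lb.
Best packing: sapphire brooch + amber amulet + jade mask + ancient tome — 33 lb, 1726 total.
The closest alternative, sapphire brooch + amber amulet + platinum ring, reaches only 1695.

1726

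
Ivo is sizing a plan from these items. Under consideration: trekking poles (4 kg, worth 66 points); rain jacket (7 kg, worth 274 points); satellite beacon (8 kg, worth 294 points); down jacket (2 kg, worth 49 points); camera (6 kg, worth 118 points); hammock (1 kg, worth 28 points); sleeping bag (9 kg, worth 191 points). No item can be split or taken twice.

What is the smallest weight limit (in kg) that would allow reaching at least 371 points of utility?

Need the lightest bundle worth ≥ 371.
satellite beacon + down jacket + hammock reaches 371 using 11 kg.
Any bundle with less than 11 kg falls short of 371.

11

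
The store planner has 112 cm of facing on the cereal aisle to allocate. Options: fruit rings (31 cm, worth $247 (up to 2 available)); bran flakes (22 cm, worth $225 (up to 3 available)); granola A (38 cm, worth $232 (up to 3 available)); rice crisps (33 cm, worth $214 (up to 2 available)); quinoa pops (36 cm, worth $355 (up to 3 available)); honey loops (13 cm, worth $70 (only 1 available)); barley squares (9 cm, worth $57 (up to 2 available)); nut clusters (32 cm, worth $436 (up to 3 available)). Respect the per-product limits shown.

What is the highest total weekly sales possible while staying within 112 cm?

Density check — nut clusters 13.62, bran flakes 10.23, quinoa pops 9.86 are the best per cm.
Filling by ratio: barley squares + 3×nut clusters for 1365, with 7 cm left unused.
Replace barley squares with honey loops: the trade gains 13 net, giving 1378 at 109 cm.
The spare 3 cm is too small for any remaining product, and no exchange beats 1378.

1378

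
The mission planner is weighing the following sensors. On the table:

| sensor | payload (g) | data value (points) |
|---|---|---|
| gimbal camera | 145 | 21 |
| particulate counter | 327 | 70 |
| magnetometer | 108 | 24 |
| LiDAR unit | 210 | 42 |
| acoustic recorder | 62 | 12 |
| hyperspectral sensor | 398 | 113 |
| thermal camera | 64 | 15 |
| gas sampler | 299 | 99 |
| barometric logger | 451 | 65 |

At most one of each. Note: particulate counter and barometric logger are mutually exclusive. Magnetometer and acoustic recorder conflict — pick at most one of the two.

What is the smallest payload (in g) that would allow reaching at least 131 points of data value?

Need the lightest bundle worth ≥ 131.
magnetometer + thermal camera + gas sampler: 138 data value at 471 g.
Any bundle with less than 471 g falls short of 131.

471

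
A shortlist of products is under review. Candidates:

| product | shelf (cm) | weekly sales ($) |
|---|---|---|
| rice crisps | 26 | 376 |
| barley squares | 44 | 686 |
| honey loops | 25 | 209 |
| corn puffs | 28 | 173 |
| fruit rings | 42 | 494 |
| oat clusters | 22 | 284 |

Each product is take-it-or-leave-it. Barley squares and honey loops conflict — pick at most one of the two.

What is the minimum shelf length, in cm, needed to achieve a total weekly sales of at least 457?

42

Minimise cm subject to total weekly sales ≥ 457.
fruit rings reaches 494 using 42 cm.
No combination under 42 cm hits 457.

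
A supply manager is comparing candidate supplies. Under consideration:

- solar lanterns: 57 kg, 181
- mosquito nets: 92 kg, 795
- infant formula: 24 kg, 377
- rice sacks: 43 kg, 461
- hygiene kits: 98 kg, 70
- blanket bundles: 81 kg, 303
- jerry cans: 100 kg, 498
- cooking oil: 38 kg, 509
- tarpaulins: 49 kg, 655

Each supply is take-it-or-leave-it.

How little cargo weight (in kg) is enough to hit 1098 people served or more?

87

Minimise kg subject to total people served ≥ 1098.
Taking cooking oil + tarpaulins gives 1164 (≥ 1098) for 87 kg.
Below 87 kg the best achievable stays under 1098.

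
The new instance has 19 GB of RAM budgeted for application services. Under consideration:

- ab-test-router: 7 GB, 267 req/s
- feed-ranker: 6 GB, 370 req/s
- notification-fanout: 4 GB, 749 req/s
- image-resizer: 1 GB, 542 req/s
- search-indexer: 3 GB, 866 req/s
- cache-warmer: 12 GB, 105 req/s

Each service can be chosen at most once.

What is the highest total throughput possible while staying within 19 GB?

Best packing: feed-ranker + notification-fanout + image-resizer + search-indexer — 14 GB, 2527 total.
Nothing else within 19 GB beats 2527.

2527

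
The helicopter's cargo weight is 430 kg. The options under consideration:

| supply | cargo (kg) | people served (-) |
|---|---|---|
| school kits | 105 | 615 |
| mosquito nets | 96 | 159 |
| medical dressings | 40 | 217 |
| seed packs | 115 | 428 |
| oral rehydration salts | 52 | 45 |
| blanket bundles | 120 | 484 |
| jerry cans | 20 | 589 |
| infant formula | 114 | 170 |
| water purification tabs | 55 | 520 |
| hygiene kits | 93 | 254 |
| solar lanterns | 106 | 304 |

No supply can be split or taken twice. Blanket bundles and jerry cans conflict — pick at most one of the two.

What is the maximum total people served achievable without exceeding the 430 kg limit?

School kits + medical dressings + seed packs + jerry cans + water purification tabs + hygiene kits uses 428 of the 430 kg and totals 2623.
Runner-up school kits + medical dressings + jerry cans + water purification tabs + hygiene kits + solar lanterns tops out at 2499.

2623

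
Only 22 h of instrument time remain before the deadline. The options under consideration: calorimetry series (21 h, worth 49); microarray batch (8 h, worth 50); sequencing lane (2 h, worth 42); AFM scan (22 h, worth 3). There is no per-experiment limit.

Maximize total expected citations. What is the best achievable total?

462

The ratio ordering already packs tightly: 11×sequencing lane, 22 h, 462.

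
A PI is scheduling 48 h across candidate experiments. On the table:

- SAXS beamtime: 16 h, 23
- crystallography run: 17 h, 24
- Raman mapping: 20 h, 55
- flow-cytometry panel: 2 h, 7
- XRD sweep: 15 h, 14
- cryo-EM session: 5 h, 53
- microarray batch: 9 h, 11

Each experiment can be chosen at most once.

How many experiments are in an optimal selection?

4

The maximum expected citations within 48 h is 139.
crystallography run + Raman mapping + flow-cytometry panel + cryo-EM session hits 139 at 44 h.
Every optimal selection uses 4 experiments.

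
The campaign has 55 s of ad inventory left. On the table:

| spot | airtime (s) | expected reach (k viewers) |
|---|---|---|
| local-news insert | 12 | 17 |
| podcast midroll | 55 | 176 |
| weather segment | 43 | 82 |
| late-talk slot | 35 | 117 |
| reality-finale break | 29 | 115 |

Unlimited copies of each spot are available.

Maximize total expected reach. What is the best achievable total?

176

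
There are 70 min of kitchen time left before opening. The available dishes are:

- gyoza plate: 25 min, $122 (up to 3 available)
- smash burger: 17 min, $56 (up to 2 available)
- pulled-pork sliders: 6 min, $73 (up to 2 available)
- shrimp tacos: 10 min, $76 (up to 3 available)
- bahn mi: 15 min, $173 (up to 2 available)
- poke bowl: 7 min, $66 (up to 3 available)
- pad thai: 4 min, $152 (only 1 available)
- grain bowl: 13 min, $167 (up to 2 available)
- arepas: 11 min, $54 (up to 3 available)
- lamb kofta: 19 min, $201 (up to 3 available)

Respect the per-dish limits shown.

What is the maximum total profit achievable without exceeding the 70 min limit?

Filling by ratio: 2×pulled-pork sliders + bahn mi + poke bowl + pad thai + 2×grain bowl for 871, with 6 min left unused.
Dropping pulled-pork sliders and poke bowl frees 13 min; slotting in lamb kofta (19 min) lifts the total to 933 at 70 min.
No other feasible combination exceeds 933.

933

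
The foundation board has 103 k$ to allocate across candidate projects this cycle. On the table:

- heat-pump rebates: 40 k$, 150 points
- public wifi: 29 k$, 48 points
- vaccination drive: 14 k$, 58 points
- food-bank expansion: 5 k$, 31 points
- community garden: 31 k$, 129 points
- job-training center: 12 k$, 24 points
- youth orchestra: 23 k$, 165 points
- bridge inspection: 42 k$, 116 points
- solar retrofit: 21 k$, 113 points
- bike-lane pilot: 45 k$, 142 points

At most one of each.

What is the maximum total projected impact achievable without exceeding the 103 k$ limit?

Greedy by ratio would take vaccination drive + food-bank expansion + community garden + youth orchestra + solar retrofit: 94 k$ used, total 496.
The 31 k$ tied up in community garden is better spent on heat-pump rebates — total rises to 517 (103 k$).
Nothing else within 103 k$ beats 517.

517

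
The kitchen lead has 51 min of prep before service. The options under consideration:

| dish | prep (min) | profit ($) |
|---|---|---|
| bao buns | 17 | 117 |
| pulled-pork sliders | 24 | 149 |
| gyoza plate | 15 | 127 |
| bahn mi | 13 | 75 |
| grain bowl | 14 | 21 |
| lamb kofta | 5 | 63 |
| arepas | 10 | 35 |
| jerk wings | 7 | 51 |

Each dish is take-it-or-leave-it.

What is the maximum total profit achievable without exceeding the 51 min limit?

390

Greedy by ratio would take bao buns + gyoza plate + lamb kofta + jerk wings: 44 min used, total 358.
The 17 min tied up in bao buns is better spent on pulled-pork sliders — total rises to 390 (51 min).
Every other selection either busts 51 min or fails to beat 390.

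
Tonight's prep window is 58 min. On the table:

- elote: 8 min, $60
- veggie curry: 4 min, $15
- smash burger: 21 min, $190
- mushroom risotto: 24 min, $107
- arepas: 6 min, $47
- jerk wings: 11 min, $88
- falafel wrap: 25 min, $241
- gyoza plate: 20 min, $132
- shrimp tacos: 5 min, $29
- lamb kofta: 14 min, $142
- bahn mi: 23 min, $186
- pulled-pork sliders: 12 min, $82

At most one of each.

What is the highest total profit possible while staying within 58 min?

Filling by ratio: arepas + jerk wings + falafel wrap + lamb kofta for 518, with 2 min left unused.
Replace arepas with elote: the trade gains 13 net, giving 531 at 58 min.

531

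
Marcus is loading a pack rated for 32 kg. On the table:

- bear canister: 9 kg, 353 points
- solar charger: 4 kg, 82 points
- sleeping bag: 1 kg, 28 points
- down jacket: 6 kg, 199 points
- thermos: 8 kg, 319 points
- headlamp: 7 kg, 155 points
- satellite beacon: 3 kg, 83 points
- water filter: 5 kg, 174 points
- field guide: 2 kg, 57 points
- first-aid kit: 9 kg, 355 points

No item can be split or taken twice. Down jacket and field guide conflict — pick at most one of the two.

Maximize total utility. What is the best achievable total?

Bear canister + sleeping bag + thermos + water filter + first-aid kit uses 32 of the 32 kg and totals 1229.
No other feasible combination exceeds 1229.

1229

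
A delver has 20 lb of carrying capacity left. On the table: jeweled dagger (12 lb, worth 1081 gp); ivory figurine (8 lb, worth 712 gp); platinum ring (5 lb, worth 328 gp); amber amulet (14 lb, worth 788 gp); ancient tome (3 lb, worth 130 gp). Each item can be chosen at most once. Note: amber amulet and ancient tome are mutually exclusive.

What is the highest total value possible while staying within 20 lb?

Taking jeweled dagger + ivory figurine: 20 lb used, 1793 in value.

1793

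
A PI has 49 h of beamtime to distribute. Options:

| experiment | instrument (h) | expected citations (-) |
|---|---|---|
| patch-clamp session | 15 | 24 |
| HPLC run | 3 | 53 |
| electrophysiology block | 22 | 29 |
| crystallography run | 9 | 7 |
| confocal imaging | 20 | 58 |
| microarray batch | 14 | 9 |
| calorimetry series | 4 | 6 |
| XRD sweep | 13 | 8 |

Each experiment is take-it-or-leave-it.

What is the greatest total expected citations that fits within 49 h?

Density check — HPLC run 17.67, confocal imaging 2.90, patch-clamp session 1.60 are the best per h.
Taking the top-ratio experiments first gives patch-clamp session + HPLC run + confocal imaging + calorimetry series for 141 (42 h).
The 15 h tied up in patch-clamp session is better spent on electrophysiology block — total rises to 146 (49 h).
That's the maximum — no swap from here does better than 146.

146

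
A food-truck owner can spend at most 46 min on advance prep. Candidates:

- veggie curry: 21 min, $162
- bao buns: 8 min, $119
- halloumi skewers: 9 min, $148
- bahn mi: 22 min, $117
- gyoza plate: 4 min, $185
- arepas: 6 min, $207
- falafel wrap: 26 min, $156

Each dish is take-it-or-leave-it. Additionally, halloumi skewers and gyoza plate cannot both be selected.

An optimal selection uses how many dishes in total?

4

The maximum profit within 46 min is 673.
For example veggie curry + bao buns + gyoza plate + arepas achieves it, using 39 min.
All optima have 4 dishes.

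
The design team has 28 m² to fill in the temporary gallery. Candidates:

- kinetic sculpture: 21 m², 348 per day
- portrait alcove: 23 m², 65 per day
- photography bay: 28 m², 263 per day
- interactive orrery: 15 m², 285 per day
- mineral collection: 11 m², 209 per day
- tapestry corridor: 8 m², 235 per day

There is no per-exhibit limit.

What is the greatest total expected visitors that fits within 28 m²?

The ratio ordering already packs tightly: 3×tapestry corridor, 24 m², 705.
The spare 4 m² is too small for any remaining exhibit, and no exchange beats 705.

705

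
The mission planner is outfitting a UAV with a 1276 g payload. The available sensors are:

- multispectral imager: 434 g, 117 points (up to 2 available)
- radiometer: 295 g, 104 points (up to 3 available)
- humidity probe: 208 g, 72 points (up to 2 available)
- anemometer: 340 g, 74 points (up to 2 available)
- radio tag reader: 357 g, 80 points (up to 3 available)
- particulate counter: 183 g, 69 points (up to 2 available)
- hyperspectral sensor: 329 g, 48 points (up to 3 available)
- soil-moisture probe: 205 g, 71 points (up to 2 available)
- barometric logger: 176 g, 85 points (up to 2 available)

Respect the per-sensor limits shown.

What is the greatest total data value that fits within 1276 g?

489

A density-first pass picks radiometer + 2×particulate counter + soil-moisture probe + 2×barometric logger — 483 at 1218 g.
The 366 g tied up in 2×particulate counter is better spent on 2×humidity probe — total rises to 489 (1268 g).
That's the maximum — no swap from here does better than 489.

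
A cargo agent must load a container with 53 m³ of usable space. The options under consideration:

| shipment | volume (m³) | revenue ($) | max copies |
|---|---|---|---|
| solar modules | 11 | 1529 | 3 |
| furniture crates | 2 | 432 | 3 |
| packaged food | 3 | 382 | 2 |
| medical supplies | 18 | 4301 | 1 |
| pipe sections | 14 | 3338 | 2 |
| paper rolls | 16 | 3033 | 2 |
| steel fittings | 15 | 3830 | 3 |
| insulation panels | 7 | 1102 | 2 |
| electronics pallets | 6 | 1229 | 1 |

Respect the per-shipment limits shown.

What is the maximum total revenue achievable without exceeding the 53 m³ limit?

13151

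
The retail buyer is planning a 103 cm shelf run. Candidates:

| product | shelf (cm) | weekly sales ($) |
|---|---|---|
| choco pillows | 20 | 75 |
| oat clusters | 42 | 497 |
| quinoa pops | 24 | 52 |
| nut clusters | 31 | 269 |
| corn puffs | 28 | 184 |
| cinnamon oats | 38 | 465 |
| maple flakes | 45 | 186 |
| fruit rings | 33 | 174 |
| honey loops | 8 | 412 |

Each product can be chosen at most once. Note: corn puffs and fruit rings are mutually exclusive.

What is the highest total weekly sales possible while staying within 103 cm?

Best packing: oat clusters + cinnamon oats + honey loops — 88 cm, 1374 total.
That's the maximum — no feasible swap from here does better than 1374.

1374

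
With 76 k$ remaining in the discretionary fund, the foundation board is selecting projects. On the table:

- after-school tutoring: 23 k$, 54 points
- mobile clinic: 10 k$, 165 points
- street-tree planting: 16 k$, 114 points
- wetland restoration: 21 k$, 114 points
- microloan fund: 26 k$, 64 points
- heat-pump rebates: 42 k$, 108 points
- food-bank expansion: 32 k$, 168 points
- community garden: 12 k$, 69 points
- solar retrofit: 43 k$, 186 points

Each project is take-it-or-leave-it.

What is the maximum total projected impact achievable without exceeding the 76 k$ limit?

516

Greedy by ratio would take mobile clinic + street-tree planting + wetland restoration + community garden: 59 k$ used, total 462.
Dropping wetland restoration frees 21 k$; slotting in food-bank expansion (32 k$) lifts the total to 516 at 70 k$.
An exhaustive check of the 512 subsets confirms 516.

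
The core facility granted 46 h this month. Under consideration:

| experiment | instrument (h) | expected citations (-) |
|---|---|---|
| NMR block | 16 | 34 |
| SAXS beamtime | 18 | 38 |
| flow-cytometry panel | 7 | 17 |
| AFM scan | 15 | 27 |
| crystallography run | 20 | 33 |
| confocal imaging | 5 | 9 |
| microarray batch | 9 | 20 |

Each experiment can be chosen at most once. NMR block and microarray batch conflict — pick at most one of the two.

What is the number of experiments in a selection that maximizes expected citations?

4

Best achievable expected citations is 98.
NMR block + SAXS beamtime + flow-cytometry panel + confocal imaging hits 98 at 46 h.
All optima have 4 experiments.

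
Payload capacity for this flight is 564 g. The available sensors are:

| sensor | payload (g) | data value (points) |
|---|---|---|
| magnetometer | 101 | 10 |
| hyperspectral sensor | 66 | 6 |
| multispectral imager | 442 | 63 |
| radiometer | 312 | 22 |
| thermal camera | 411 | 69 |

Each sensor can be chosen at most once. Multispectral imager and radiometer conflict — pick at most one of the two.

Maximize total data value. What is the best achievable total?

The ratio ordering already packs tightly: magnetometer + thermal camera, 512 g, 79.
Nothing else feasible within 564 g beats 79.

79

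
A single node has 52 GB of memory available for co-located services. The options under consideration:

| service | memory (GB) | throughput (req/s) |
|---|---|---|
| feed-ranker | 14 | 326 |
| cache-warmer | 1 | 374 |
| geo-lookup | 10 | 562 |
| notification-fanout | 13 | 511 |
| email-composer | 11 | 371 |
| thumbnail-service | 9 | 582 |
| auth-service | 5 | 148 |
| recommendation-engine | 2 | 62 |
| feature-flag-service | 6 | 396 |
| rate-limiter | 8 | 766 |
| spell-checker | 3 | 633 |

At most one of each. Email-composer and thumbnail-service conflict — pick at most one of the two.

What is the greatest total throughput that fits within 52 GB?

Taking cache-warmer + geo-lookup + notification-fanout + thumbnail-service + recommendation-engine + feature-flag-service + rate-limiter + spell-checker: 52 GB used, 3886 in throughput.
Nothing else feasible within 52 GB beats 3886.

3886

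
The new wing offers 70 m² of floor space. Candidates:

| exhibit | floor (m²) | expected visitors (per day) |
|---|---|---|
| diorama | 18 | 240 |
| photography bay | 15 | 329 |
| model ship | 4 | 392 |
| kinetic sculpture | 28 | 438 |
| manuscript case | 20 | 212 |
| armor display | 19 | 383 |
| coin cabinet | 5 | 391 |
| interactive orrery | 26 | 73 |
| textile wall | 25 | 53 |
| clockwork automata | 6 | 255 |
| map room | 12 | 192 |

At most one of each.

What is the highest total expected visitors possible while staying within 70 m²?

The ratio heuristic lands on photography bay + model ship + armor display + coin cabinet + clockwork automata + map room (1942) but leaves 9 m² idle.
The 19 m² tied up in armor display is better spent on kinetic sculpture — total rises to 1997 (70 m²).

1997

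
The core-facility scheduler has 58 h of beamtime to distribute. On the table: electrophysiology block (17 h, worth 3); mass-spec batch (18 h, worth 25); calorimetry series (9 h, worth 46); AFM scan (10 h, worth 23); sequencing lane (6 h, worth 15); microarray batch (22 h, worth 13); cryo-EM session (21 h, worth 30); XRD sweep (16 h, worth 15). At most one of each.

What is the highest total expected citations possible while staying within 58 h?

124

Greedy by ratio would take calorimetry series + AFM scan + sequencing lane + cryo-EM session: 46 h used, total 114.
The 6 h tied up in sequencing lane is better spent on mass-spec batch — total rises to 124 (58 h).
An exhaustive check of the 256 subsets confirms 124.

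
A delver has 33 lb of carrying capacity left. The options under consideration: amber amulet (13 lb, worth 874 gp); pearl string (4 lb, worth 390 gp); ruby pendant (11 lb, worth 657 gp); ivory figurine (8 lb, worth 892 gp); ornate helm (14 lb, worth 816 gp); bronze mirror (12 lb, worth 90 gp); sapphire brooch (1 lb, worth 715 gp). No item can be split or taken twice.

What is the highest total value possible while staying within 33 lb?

Density check — sapphire brooch 715.00, ivory figurine 111.50, pearl string 97.50, amber amulet 67.23 are the best per lb.
A density-first pass picks amber amulet + pearl string + ivory figurine + sapphire brooch — 2871 at 26 lb.
The 4 lb tied up in pearl string is better spent on ruby pendant — total rises to 3138 (33 lb).
Next best is amber amulet + pearl string + ivory figurine + sapphire brooch at 2871 (26 lb) — short by 267.

3138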